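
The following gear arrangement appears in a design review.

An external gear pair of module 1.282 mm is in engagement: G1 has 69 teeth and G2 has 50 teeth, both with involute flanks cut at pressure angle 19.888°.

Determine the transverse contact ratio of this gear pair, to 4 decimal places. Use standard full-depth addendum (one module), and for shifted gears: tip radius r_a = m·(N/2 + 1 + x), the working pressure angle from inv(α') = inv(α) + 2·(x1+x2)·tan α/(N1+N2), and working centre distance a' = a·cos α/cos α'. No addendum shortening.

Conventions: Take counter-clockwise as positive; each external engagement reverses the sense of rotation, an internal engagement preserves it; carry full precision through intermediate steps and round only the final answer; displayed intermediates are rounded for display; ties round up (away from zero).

recognized (one external pair, fixed centres): single-mesh tooth geometry, m = 1.282, N1 = 69, N2 = 50
base radii: r_b1 = 41.591156, r_b2 = 30.138519
tip radii: r_a1 = 45.511000, r_a2 = 33.332000
no profile shift: α' = α, a' = a
action lengths: √(r_a1²−r_b1²) = 18.477740, √(r_a2²−r_b2²) = 14.236991
base pitch p_b = π·m·cos α = 3.787318
CR = (18.477740 + 14.236991 − 76.279000·sin 19.88800°)/3.787318 = 1.786473
contact ratio ≈ 1.7865

1.7865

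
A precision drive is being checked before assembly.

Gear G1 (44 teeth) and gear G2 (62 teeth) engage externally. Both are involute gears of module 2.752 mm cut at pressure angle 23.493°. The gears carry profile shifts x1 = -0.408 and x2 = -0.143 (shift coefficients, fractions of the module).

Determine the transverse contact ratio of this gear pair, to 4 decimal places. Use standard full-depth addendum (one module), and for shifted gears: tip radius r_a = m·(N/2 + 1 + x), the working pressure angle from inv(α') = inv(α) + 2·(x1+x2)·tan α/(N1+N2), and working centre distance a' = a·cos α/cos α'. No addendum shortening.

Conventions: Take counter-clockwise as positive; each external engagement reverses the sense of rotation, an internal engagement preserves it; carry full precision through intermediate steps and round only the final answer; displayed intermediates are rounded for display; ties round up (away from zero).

1.6926

class = single-mesh tooth geometry [involute pair 44T × 62T, m = 2.752]
base radii: r_b1 = 55.525434, r_b2 = 78.240385
tip radii: r_a1 = 62.173184, r_a2 = 87.670464
inv(α') = inv(23.493°) + 2·(-0.408-0.143)·tan α/(44+62) = 0.02011801  ⇒  α' = 22.02252°
a' = a·cos α / cos α' = 145.8560·cos 23.493°/cos 22.02252° = 144.294004
action lengths: √(r_a1²−r_b1²) = 27.971967, √(r_a2²−r_b2²) = 39.554424
base pitch p_b = π·m·cos α = 7.929013
CR = (27.971967 + 39.554424 − 144.294004·sin 22.02252°)/7.929013 = 1.692560
contact ratio ≈ 1.6926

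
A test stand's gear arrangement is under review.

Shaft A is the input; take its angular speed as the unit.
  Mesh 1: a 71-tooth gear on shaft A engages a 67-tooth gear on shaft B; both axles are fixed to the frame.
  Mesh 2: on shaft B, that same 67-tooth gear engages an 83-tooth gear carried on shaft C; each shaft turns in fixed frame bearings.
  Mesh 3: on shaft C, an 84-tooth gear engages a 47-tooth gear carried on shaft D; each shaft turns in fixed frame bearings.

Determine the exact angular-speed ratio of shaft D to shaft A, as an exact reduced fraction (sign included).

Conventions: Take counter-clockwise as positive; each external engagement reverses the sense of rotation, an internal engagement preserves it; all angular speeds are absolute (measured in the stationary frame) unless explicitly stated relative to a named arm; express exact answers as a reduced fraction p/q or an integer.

class = fixed-axis compound train [3 meshes; 3 ratios multiply, 3 sense flips]
mesh 1 [71T→67T]: running ratio 71/67, sense −
mesh 2 [67T→83T]: running ratio 71/83, sense +
mesh 3 [84T→47T]: running ratio 5964/3901, sense −
ω_out/ω_in = -5964/3901

-5964/3901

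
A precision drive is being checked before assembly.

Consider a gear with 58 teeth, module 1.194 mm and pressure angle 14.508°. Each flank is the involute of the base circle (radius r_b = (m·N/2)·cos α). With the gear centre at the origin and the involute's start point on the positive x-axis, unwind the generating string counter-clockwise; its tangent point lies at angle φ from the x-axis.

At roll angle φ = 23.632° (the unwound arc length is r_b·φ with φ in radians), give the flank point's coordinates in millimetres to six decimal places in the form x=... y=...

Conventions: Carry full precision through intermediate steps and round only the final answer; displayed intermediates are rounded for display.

x=36.253114 y=0.770787

topology: single-mesh involute geometry — m = 1.194, N = 58
pitch radius r_p = m·N/2 = 1.194·58/2 = 34.626000
base radius r_b = r_p·cos α = 34.626000·cos 14.508° = 33.521869
roll angle φ = 23.632° = 0.41245621 rad
x = r_b·(cos φ + φ·sin φ) = 36.253114
y = r_b·(sin φ − φ·cos φ) = 0.770787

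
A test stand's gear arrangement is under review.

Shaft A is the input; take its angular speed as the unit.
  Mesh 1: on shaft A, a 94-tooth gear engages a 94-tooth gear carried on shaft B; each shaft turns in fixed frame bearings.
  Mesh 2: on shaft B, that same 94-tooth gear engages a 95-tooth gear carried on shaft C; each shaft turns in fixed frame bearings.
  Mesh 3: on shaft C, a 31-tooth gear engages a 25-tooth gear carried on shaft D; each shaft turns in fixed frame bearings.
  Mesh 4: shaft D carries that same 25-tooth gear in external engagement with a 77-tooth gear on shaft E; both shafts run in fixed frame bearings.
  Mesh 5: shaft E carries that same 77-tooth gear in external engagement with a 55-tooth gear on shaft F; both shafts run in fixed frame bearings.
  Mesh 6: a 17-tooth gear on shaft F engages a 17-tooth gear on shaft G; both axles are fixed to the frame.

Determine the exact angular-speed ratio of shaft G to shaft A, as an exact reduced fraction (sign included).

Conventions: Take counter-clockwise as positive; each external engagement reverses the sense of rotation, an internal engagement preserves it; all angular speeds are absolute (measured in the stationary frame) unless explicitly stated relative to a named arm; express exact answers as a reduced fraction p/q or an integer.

class = fixed-axis compound train [6 meshes; 6 ratios multiply, 6 sense flips]
mesh 1 [94T→94T]: running ratio 1, sense −
mesh 2 [94T→95T]: running ratio 94/95, sense +
mesh 3 [31T→25T]: running ratio 2914/2375, sense −
mesh 4 [25T→77T]: running ratio 2914/7315, sense +
mesh 5 [77T→55T]: running ratio 2914/5225, sense −
mesh 6 [17T→17T]: running ratio 2914/5225, sense +
ω_out/ω_in = 2914/5225

2914/5225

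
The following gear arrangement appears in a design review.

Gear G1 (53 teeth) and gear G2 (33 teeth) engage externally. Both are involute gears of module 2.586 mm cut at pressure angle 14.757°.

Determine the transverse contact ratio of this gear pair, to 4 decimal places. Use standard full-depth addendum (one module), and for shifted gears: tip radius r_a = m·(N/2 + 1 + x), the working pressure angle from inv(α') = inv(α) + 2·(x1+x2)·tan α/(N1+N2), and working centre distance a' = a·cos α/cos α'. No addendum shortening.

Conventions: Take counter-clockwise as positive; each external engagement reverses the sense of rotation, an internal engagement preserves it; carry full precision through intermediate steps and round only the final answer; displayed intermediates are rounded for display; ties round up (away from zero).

topology: single-mesh involute geometry — m = 2.586, 53T/33T pair
base radii: r_b1 = 66.268559, r_b2 = 41.261556
tip radii: r_a1 = 71.115000, r_a2 = 45.255000
no profile shift: α' = α, a' = a
action lengths: √(r_a1²−r_b1²) = 25.803514, √(r_a2²−r_b2²) = 18.587605
base pitch p_b = π·m·cos α = 7.856182
CR = (25.803514 + 18.587605 − 111.198000·sin 14.75700°)/7.856182 = 2.045110
contact ratio ≈ 2.0451

2.0451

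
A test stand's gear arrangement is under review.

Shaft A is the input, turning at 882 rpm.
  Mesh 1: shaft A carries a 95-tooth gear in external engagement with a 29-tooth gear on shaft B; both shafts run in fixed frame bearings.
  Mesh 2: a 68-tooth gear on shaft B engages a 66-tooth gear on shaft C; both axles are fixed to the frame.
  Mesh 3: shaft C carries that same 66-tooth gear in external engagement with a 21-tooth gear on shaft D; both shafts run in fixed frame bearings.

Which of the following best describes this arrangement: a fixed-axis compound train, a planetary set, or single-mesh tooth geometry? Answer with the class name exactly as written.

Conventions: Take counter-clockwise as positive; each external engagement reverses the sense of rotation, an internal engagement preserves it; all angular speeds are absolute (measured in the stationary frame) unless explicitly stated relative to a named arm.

topology: fixed-axis compound train — 3 meshes, A→D
classification: fixed-axis compound train

fixed-axis compound train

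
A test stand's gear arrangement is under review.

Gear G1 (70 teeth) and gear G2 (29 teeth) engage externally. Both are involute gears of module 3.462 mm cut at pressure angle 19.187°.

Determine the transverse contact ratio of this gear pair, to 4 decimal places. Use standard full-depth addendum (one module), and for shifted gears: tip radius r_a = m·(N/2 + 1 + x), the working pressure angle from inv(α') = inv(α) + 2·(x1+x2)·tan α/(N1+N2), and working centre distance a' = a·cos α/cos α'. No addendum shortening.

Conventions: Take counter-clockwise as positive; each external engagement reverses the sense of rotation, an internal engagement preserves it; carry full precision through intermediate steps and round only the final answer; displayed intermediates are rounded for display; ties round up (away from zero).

class = single-mesh tooth geometry [involute pair 70T × 29T, m = 3.462]
base radii: r_b1 = 114.439123, r_b2 = 47.410494
tip radii: r_a1 = 124.632000, r_a2 = 53.661000
no profile shift: α' = α, a' = a
action lengths: √(r_a1²−r_b1²) = 49.364182, √(r_a2²−r_b2²) = 25.134597
base pitch p_b = π·m·cos α = 10.272032
CR = (49.364182 + 25.134597 − 171.369000·sin 19.18700°)/10.272032 = 1.769655
contact ratio ≈ 1.7697

1.7697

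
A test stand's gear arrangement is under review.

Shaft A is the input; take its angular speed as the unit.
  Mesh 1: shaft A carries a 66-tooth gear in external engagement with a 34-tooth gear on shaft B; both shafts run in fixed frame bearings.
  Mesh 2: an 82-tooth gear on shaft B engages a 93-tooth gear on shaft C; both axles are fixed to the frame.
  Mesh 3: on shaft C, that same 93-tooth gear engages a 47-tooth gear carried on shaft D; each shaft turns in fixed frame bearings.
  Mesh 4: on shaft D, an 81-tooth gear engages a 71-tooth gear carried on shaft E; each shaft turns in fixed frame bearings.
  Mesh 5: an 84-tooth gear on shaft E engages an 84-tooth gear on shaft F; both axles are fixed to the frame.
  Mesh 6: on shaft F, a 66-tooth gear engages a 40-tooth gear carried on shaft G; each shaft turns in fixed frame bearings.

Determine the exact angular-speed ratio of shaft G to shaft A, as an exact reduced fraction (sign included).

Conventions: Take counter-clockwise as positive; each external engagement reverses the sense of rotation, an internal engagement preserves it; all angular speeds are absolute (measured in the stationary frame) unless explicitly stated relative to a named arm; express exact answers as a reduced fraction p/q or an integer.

3616569/567290

class = fixed-axis compound train [6 meshes; 6 ratios multiply, 6 sense flips]
mesh 1 [66T→34T]: running ratio 33/17, sense −
mesh 2 [82T→93T]: running ratio 902/527, sense +
mesh 3 [93T→47T]: running ratio 2706/799, sense −
mesh 4 [81T→71T]: running ratio 219186/56729, sense +
mesh 5 [84T→84T]: running ratio 219186/56729, sense −
mesh 6 [66T→40T]: running ratio 3616569/567290, sense +
ω_out/ω_in = 3616569/567290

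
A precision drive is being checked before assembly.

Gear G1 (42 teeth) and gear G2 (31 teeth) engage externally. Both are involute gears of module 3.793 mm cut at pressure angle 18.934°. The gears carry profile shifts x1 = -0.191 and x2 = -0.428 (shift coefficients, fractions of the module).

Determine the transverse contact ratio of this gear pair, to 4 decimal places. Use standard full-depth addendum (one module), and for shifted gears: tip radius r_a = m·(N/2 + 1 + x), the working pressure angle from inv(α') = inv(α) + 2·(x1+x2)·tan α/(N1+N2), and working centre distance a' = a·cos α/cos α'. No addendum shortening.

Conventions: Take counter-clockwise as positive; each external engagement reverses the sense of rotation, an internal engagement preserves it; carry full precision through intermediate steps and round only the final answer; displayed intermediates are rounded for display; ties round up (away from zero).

class = single-mesh tooth geometry [involute pair 42T × 31T, m = 3.793]
base radii: r_b1 = 75.343213, r_b2 = 55.610467
tip radii: r_a1 = 82.721537, r_a2 = 60.961096
inv(α') = inv(18.934°) + 2·(-0.191-0.428)·tan α/(42+31) = 0.00676142  ⇒  α' = 15.47231°
a' = a·cos α / cos α' = 138.4445·cos 18.934°/cos 15.47231° = 135.877969
action lengths: √(r_a1²−r_b1²) = 34.150445, √(r_a2²−r_b2²) = 24.974611
base pitch p_b = π·m·cos α = 11.271318
CR = (34.150445 + 24.974611 − 135.877969·sin 15.47231°)/11.271318 = 2.029623
contact ratio ≈ 2.0296

2.0296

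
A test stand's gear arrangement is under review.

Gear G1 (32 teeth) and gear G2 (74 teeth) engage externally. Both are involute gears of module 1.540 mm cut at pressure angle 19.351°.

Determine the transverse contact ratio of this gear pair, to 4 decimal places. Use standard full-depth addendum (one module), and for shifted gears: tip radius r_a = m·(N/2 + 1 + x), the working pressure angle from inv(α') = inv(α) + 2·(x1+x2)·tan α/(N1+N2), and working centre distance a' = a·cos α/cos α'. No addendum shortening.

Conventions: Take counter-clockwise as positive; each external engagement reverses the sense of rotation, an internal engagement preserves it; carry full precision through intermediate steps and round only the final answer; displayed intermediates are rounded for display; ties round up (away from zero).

topology: single-mesh involute geometry — m = 1.540, 32T/74T pair
base radii: r_b1 = 23.247997, r_b2 = 53.760994
tip radii: r_a1 = 26.180000, r_a2 = 58.520000
no profile shift: α' = α, a' = a
action lengths: √(r_a1²−r_b1²) = 12.038398, √(r_a2²−r_b2²) = 23.115925
base pitch p_b = π·m·cos α = 4.564734
CR = (12.038398 + 23.115925 − 81.620000·sin 19.35100°)/4.564734 = 1.776485
contact ratio ≈ 1.7765

1.7765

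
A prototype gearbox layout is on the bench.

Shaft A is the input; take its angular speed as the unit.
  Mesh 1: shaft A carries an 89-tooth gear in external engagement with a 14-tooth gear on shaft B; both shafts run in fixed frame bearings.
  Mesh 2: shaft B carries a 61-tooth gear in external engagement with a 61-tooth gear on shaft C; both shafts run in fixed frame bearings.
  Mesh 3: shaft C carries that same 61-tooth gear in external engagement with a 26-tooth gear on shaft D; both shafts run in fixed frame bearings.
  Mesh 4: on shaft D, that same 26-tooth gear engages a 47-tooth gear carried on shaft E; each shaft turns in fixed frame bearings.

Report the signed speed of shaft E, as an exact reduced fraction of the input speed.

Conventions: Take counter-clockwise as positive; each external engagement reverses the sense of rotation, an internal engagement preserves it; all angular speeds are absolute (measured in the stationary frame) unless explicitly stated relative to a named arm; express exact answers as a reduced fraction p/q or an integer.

4-mesh fixed-axis compound train (all bearings frame-fixed)
mesh 1 [89T→14T]: |ω|/ω_in = 1×89/14 = 89/14, sense flips to −
mesh 2 [61T→61T]: |ω|/ω_in = (89/14)×61/61 = 89/14, sense flips to +
mesh 3 [61T→26T]: |ω|/ω_in = (89/14)×61/26 = 5429/364, sense flips to −
mesh 4 [26T→47T]: |ω|/ω_in = (5429/364)×26/47 = 5429/658, sense flips to +
signed output speed (× input speed) = 5429/658

5429/658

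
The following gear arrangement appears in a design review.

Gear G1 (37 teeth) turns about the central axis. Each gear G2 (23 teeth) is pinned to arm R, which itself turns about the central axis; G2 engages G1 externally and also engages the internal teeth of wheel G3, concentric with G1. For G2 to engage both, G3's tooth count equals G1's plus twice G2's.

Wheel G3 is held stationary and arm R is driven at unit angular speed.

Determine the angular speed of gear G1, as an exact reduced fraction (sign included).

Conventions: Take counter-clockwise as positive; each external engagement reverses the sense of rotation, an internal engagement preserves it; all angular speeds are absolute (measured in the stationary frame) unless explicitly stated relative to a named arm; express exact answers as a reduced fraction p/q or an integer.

planetary set (37T centre, 23T on arm, 83T internal) — Willis relation
ring teeth: 37 + 2·23 = 83
37(ω_sun−ω_arm) = −83(ω_ring−ω_arm),  ω_ring = 0, ω_arm = 1
ω_sun = 1 − (83/37)(0−1) = 120/37
exact speed ratio = 120/37

120/37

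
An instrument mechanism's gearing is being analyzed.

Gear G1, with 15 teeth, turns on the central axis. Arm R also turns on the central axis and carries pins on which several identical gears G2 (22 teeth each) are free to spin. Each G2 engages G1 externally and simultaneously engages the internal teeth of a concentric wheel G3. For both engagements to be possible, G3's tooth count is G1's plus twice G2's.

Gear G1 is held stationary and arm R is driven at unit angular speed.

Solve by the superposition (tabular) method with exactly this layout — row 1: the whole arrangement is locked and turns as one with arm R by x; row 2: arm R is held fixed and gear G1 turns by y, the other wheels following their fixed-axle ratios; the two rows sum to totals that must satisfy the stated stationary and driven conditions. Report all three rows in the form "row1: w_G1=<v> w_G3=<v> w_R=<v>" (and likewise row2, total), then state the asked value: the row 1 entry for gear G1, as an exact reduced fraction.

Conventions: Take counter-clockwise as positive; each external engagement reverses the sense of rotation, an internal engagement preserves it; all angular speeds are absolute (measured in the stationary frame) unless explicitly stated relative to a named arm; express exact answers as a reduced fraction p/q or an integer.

row1: w_G1=1 w_G3=1 w_R=1
row2: w_G1=-1 w_G3=15/59 w_R=0
total: w_G1=0 w_G3=74/59 w_R=1
asked value: 1

topology: planetary set — G1 15T / G2 22T / G3 59T, arm = carrier (Willis)
row 1 (train locked, turned with arm): all members turn x
row 2: sun turns y, ring = −(15/59)·y, arm 0
boundary: total ω_sun = x + y = 0 and total ω_arm = x = 1  ⇒  y = -1, x = 1
row 2 ring = −(15/59)·(-1) = 15/59
totals (row 1 + row 2): sun 1 + (-1) = 0, ring 1 + 15/59 = 74/59, arm 1 + 0 = 1
asked cell (row1, sun) = 1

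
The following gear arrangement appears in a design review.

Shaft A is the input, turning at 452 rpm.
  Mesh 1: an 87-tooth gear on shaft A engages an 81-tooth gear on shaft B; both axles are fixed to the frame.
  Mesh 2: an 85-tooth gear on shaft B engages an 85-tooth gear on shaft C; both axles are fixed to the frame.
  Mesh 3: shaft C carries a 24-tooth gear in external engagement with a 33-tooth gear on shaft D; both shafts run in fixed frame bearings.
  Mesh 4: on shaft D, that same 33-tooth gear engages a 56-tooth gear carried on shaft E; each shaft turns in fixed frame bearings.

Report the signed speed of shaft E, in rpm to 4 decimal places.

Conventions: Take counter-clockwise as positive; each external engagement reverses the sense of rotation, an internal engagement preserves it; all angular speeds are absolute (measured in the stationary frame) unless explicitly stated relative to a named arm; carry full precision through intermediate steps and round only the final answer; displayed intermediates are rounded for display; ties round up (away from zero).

+208.0635 rpm

class = fixed-axis compound train [4 meshes; 4 ratios multiply, 4 sense flips]
mesh 1 [87T→81T]: ω = 452.0000×87/81 = 485.4815 rpm, sense flips to −
mesh 2 [85T→85T]: ω = 485.4815×85/85 = 485.4815 rpm, sense flips to +
mesh 3 [24T→33T]: ω = 485.4815×24/33 = 353.0774 rpm, sense flips to −
mesh 4 [33T→56T]: ω = 353.0774×33/56 = 208.0635 rpm, sense flips to +
signed output speed = +208.0635 rpm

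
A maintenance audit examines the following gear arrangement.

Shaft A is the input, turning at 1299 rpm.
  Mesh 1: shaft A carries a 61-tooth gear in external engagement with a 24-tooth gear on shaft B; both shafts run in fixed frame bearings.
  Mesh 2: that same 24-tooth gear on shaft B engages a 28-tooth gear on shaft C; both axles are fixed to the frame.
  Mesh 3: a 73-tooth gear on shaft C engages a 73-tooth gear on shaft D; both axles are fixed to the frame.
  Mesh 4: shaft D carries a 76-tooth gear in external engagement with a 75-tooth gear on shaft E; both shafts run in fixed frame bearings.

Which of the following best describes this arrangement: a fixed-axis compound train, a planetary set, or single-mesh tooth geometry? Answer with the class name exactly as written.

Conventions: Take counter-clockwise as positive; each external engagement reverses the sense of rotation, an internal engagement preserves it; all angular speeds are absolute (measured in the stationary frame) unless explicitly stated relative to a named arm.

recognized (5 fixed axles, 4 meshes): fixed-axis compound train
classification: fixed-axis compound train

fixed-axis compound train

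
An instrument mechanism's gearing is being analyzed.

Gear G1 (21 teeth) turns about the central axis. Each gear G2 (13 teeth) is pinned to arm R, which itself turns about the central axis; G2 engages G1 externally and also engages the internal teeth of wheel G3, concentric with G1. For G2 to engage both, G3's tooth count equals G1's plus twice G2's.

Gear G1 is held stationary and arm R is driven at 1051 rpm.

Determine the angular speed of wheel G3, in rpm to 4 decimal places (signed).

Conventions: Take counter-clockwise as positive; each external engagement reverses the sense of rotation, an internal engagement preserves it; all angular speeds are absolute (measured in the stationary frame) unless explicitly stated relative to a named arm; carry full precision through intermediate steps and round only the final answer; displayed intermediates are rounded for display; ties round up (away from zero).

planetary set (21T centre, 13T on arm, 47T internal) — Willis relation
normalise by the input: solve with ω_arm = 1, then scale by 1051 rpm
ring teeth: 21 + 2·13 = 47
21(ω_sun−ω_arm) = −47(ω_ring−ω_arm),  ω_sun = 0, ω_arm = 1
ω_ring = 1 − (21/47)(0−1) = 68/47
scale: ω_ring = 68/47 × 1051 rpm = +1520.5957 rpm

+1520.5957 rpm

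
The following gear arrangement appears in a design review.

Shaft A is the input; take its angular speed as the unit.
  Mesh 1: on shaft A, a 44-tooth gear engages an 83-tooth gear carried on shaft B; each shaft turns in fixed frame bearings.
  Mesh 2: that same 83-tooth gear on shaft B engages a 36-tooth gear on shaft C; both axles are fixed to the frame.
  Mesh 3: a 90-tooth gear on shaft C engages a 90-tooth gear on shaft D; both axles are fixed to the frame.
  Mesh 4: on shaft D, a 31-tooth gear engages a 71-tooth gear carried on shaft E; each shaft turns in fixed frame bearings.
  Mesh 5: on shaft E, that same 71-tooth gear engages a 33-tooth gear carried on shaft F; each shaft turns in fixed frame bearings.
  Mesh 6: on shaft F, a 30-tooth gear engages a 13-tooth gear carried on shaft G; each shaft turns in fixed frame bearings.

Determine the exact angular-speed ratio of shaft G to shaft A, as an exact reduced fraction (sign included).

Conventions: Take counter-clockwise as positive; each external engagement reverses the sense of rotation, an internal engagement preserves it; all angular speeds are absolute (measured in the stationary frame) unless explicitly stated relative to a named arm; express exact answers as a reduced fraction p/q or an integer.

class = fixed-axis compound train [6 meshes; 6 ratios multiply, 6 sense flips]
mesh 1 [44T→83T]: running ratio 44/83, sense −
mesh 2 [83T→36T]: running ratio 11/9, sense +
mesh 3 [90T→90T]: running ratio 11/9, sense −
mesh 4 [31T→71T]: running ratio 341/639, sense +
mesh 5 [71T→33T]: running ratio 31/27, sense −
mesh 6 [30T→13T]: running ratio 310/117, sense +
ω_out/ω_in = 310/117

310/117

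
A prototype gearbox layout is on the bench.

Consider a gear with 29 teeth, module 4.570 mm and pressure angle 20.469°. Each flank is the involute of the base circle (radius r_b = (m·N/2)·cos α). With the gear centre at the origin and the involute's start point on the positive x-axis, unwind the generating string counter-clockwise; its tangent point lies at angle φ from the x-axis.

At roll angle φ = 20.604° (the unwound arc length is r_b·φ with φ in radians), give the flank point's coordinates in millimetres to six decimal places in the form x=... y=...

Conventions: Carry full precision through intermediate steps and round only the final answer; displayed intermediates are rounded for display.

x=65.966379 y=0.949945

single-mesh involute tooth geometry (29T wheel at module 4.570)
pitch radius r_p = m·N/2 = 4.570·29/2 = 66.265000
base radius r_b = r_p·cos α = 66.265000·cos 20.469° = 62.081129
roll angle φ = 20.604° = 0.35960764 rad
x = r_b·(cos φ + φ·sin φ) = 65.966379
y = r_b·(sin φ − φ·cos φ) = 0.949945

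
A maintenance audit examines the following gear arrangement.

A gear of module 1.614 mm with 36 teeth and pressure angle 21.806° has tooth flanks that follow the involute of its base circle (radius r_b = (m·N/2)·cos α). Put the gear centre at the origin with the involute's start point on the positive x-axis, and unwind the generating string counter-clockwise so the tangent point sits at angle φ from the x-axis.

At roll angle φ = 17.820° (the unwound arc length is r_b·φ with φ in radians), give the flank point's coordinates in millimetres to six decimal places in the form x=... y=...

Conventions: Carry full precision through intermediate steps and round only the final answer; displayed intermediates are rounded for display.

class = single-mesh tooth geometry [base-circle involute, m = 1.614, 36T]
pitch radius r_p = m·N/2 = 1.614·36/2 = 29.052000
base radius r_b = r_p·cos α = 29.052000·cos 21.806° = 26.973240
roll angle φ = 17.820° = 0.31101767 rad
x = r_b·(cos φ + φ·sin φ) = 28.246448
y = r_b·(sin φ − φ·cos φ) = 0.267892

x=28.246448 y=0.267892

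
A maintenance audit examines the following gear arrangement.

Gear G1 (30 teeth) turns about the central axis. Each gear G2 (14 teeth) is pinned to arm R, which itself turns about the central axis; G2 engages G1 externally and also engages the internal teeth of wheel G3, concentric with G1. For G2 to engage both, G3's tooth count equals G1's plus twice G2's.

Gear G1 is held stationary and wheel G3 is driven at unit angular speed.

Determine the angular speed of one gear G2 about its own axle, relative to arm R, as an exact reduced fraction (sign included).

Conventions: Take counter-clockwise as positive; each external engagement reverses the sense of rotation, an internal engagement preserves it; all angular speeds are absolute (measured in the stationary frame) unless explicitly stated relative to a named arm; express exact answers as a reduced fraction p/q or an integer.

class = planetary set [G3 = 30+2·14 = 58; Willis about the carrier]
ring teeth: 30 + 2·14 = 58
30(ω_sun−ω_arm) = −58(ω_ring−ω_arm),  ω_sun = 0, ω_ring = 1
30(0−ω_arm) = −58(1−ω_arm)  ⇒  88·ω_arm = 58  ⇒  ω_arm = 29/44
sun–planet mesh: 30·(0−29/44) = −14·(ω_p−ω_arm)  ⇒  ω_p−ω_arm = 435/308
exact speed ratio = 435/308

435/308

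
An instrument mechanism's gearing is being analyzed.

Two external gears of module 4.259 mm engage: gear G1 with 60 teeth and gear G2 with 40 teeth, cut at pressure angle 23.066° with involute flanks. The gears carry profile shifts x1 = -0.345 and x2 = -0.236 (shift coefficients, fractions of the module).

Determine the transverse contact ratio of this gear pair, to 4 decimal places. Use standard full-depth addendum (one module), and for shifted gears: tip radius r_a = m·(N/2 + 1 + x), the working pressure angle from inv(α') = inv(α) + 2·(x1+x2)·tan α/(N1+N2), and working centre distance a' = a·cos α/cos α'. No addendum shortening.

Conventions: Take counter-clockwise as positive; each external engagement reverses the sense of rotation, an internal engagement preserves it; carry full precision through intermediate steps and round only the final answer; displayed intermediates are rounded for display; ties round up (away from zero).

class = single-mesh tooth geometry [involute pair 60T × 40T, m = 4.259]
base radii: r_b1 = 117.555319, r_b2 = 78.370213
tip radii: r_a1 = 130.559645, r_a2 = 88.433876
inv(α') = inv(23.066°) + 2·(-0.345-0.236)·tan α/(60+40) = 0.01830910  ⇒  α' = 21.36781°
a' = a·cos α / cos α' = 212.9500·cos 23.066°/cos 21.36781° = 210.387419
action lengths: √(r_a1²−r_b1²) = 56.802886, √(r_a2²−r_b2²) = 40.971456
base pitch p_b = π·m·cos α = 12.310364
CR = (56.802886 + 40.971456 − 210.387419·sin 21.36781°)/12.310364 = 1.715541
contact ratio ≈ 1.7155

1.7155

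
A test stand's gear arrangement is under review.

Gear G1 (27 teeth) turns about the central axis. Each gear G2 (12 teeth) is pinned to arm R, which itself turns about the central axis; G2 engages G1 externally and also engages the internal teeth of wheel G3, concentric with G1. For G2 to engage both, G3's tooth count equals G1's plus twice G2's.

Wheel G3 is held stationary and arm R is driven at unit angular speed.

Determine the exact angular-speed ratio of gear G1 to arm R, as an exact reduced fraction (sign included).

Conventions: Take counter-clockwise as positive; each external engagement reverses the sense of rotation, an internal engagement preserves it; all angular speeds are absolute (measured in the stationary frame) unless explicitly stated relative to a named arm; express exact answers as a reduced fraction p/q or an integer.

26/9

recognized (axles ride arm R): planetary set, 27/12/51 teeth
ring teeth: 27 + 2·12 = 51
27(ω_sun−ω_arm) = −51(ω_ring−ω_arm),  ω_ring = 0, ω_arm = 1
ω_sun = 1 − (51/27)(0−1) = 26/9
ω_out/ω_in = 26/9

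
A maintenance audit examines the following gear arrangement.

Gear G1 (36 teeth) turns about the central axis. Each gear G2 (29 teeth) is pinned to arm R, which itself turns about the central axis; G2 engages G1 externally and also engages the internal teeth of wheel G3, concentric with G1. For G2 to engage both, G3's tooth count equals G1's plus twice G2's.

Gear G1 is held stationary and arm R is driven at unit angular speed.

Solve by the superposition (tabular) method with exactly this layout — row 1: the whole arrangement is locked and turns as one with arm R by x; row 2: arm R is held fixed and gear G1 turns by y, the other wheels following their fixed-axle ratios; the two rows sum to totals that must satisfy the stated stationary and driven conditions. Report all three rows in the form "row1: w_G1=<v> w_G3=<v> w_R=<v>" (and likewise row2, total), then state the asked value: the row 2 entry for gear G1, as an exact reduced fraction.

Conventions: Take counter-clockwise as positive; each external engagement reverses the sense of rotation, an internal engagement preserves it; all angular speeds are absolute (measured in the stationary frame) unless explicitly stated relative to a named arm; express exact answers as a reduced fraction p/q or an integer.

row1: w_G1=1 w_G3=1 w_R=1
row2: w_G1=-1 w_G3=18/47 w_R=0
total: w_G1=0 w_G3=65/47 w_R=1
asked value: -1

planetary set (36T centre, 29T on arm, 94T internal) — Willis relation
superposition row 1 [locked train]: every member turns x
superposition row 2 [arm held]: sun y, ring −(36/94)·y, arm 0
boundary: total ω_sun = x + y = 0 and total ω_arm = x = 1  ⇒  y = -1, x = 1
row 2 ring = −(36/94)·(-1) = 18/47
totals (row 1 + row 2): sun 1 + (-1) = 0, ring 1 + 18/47 = 65/47, arm 1 + 0 = 1
asked cell (row2, sun) = -1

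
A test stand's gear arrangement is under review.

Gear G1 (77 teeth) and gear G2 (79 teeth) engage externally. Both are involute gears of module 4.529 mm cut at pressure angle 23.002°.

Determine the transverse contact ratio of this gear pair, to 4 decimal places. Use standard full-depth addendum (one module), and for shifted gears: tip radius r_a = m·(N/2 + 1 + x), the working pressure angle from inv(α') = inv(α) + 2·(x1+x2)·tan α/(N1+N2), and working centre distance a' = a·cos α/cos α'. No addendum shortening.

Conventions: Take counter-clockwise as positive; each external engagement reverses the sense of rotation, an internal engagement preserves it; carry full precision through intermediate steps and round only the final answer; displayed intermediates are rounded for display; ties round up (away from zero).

1.6616

single-mesh involute tooth geometry (77T engaging 79T at module 4.529)
base radii: r_b1 = 160.502831, r_b2 = 164.671736
tip radii: r_a1 = 178.895500, r_a2 = 183.424500
no profile shift: α' = α, a' = a
action lengths: √(r_a1²−r_b1²) = 79.009120, √(r_a2²−r_b2²) = 80.794595
base pitch p_b = π·m·cos α = 13.097000
CR = (79.009120 + 80.794595 − 353.262000·sin 23.00200°)/13.097000 = 1.661595
contact ratio ≈ 1.6616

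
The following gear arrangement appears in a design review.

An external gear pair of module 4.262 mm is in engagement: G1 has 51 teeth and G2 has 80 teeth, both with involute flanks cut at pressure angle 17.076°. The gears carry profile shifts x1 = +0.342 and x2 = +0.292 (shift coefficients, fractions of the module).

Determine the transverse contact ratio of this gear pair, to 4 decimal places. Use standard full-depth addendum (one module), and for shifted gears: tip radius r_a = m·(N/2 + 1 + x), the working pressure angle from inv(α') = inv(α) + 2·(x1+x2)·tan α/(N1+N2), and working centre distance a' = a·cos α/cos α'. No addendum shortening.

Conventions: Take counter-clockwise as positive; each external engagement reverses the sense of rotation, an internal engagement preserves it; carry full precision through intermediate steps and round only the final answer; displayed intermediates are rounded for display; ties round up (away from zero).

1.8723

topology: single-mesh involute geometry — m = 4.262, 51T/80T pair
base radii: r_b1 = 103.889917, r_b2 = 162.964576
tip radii: r_a1 = 114.400604, r_a2 = 175.986504
inv(α') = inv(17.076°) + 2·(+0.342+0.292)·tan α/(51+80) = 0.01212261  ⇒  α' = 18.70893°
a' = a·cos α / cos α' = 279.1610·cos 17.076°/cos 18.70893° = 281.741633
action lengths: √(r_a1²−r_b1²) = 47.899721, √(r_a2²−r_b2²) = 66.436409
base pitch p_b = π·m·cos α = 12.799208
CR = (47.899721 + 66.436409 − 281.741633·sin 18.70893°)/12.799208 = 1.872344
contact ratio ≈ 1.8723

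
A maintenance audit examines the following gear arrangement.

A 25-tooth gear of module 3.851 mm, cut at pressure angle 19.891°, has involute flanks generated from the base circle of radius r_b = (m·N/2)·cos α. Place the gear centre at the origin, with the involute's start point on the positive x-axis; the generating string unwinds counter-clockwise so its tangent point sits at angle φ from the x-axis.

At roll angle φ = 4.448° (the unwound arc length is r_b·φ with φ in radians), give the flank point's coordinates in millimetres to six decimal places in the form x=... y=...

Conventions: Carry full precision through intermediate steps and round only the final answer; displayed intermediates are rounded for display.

topology: single-mesh involute geometry — m = 3.851, N = 25
pitch radius r_p = m·N/2 = 3.851·25/2 = 48.137500
base radius r_b = r_p·cos α = 48.137500·cos 19.891° = 45.265693
roll angle φ = 4.448° = 0.07763225 rad
x = r_b·(cos φ + φ·sin φ) = 45.401890
y = r_b·(sin φ − φ·cos φ) = 0.007055

x=45.401890 y=0.007055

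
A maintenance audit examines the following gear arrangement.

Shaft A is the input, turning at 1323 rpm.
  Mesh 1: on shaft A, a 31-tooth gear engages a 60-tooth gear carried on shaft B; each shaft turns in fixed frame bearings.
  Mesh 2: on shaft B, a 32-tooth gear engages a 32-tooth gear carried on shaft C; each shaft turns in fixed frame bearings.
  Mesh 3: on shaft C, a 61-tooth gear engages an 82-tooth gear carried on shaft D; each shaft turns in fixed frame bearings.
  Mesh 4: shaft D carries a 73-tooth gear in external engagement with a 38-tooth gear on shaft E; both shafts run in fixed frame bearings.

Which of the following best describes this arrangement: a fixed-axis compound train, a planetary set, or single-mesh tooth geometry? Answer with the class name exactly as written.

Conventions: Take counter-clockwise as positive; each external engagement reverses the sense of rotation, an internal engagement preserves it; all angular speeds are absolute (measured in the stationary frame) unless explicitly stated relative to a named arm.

fixed-axis compound train

topology: fixed-axis compound train — 4 meshes, A→E
classification: fixed-axis compound train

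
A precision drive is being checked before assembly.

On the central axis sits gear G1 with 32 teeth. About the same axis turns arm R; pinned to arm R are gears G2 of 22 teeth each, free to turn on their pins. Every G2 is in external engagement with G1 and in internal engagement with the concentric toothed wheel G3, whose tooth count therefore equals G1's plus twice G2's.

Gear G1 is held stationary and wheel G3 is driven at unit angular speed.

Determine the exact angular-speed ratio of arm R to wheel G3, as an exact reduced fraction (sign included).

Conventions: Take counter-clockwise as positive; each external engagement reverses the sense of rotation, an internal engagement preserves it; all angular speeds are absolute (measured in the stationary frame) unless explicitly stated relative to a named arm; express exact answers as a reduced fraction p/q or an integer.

class = planetary set [G3 = 32+2·22 = 76; Willis about the carrier]
ring teeth: 32 + 2·22 = 76
32(ω_sun−ω_arm) = −76(ω_ring−ω_arm),  ω_sun = 0, ω_ring = 1
32(0−ω_arm) = −76(1−ω_arm)  ⇒  108·ω_arm = 76  ⇒  ω_arm = 19/27
ω_out/ω_in = 19/27

19/27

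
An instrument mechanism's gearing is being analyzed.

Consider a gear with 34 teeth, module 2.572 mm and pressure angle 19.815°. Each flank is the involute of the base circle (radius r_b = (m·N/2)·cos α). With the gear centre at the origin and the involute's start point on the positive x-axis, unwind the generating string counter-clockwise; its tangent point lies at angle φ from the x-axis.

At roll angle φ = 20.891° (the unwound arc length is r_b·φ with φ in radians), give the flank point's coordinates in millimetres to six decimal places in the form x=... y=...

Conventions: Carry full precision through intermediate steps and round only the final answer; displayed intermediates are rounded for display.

class = single-mesh tooth geometry [base-circle involute, m = 2.572, 34T]
pitch radius r_p = m·N/2 = 2.572·34/2 = 43.724000
base radius r_b = r_p·cos α = 43.724000·cos 19.815° = 41.135192
roll angle φ = 20.891° = 0.36461673 rad
x = r_b·(cos φ + φ·sin φ) = 43.779347
y = r_b·(sin φ − φ·cos φ) = 0.655869

x=43.779347 y=0.655869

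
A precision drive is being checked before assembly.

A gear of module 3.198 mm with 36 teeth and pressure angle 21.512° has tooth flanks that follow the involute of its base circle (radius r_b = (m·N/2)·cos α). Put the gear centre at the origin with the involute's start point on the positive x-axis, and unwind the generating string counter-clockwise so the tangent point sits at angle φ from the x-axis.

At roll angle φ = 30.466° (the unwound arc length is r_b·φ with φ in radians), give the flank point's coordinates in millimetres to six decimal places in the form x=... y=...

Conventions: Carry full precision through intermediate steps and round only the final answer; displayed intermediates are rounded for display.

recognized (one wheel, involute flank): single-mesh tooth geometry, m = 3.198, N = 36
pitch radius r_p = m·N/2 = 3.198·36/2 = 57.564000
base radius r_b = r_p·cos α = 57.564000·cos 21.512° = 53.554137
roll angle φ = 30.466° = 0.53173201 rad
x = r_b·(cos φ + φ·sin φ) = 60.598255
y = r_b·(sin φ − φ·cos φ) = 2.608681

x=60.598255 y=2.608681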